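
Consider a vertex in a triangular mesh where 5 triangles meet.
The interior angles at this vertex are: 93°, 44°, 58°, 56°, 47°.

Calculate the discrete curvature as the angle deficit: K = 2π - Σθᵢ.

Sum of angles = 298°. K = 360° - 298° = 62° = 31π/90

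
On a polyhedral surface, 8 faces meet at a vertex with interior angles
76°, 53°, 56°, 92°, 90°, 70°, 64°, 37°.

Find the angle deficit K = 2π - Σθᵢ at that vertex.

Sum of angles = 538°. K = 360° - 538° = -178° = -89π/90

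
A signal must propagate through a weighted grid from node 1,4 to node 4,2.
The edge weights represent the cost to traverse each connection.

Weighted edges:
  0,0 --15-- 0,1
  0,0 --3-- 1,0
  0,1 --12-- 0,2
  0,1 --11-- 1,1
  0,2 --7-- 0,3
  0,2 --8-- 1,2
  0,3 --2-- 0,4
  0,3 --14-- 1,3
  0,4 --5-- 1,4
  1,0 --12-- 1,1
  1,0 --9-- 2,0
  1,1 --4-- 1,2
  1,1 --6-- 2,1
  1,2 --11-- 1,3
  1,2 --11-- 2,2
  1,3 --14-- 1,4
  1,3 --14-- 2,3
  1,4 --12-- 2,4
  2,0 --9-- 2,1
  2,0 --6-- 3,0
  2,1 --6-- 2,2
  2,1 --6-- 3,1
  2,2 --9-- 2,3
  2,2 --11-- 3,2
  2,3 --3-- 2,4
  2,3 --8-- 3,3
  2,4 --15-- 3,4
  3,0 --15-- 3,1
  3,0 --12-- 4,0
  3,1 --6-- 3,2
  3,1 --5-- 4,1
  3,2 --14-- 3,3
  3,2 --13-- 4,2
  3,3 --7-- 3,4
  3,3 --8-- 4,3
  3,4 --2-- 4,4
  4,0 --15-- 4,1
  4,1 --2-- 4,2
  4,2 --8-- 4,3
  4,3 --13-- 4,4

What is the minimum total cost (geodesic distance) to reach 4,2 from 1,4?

Shortest path: 1,4 → 2,4 → 2,3 → 3,3 → 4,3 → 4,2, total weight = 39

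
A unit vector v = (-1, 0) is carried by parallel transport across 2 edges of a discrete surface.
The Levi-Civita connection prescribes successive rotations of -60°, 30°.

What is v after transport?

Total rotation: (-60°) + 30° = -30°. Final vector: (-0.8660, 0.5000)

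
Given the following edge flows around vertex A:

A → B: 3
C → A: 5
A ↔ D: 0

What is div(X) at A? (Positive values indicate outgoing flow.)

Divergence = sum of outgoing flows = 3 + (-5) + 0 = -2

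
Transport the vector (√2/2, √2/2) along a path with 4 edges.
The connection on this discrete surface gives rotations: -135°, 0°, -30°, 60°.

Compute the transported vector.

Total rotation: (-135°) + 0° + (-30°) + 60° = -105°. Final vector: (0.5000, -0.8660)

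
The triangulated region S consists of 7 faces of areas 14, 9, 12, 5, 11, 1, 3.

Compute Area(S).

14 + 9 + 12 + 5 + 11 + 1 + 3 = 55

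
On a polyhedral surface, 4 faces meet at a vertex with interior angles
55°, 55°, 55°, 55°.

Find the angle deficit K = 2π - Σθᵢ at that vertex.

Sum of angles = 220°. K = 360° - 220° = 140° = 7π/9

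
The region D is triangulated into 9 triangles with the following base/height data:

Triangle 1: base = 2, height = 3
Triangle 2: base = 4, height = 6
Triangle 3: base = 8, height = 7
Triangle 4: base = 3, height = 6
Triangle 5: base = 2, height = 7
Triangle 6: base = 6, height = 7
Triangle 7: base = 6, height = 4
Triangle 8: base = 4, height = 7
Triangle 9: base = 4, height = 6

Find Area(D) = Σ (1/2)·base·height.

(1/2)×2×3 + (1/2)×4×6 + (1/2)×8×7 + (1/2)×3×6 + (1/2)×2×7 + (1/2)×6×7 + (1/2)×6×4 + (1/2)×4×7 + (1/2)×4×6 = 118.0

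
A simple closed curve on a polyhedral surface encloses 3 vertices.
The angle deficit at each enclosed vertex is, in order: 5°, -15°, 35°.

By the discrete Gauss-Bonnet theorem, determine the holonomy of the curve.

Holonomy = total enclosed curvature = 5° + (-15°) + 35° = 25°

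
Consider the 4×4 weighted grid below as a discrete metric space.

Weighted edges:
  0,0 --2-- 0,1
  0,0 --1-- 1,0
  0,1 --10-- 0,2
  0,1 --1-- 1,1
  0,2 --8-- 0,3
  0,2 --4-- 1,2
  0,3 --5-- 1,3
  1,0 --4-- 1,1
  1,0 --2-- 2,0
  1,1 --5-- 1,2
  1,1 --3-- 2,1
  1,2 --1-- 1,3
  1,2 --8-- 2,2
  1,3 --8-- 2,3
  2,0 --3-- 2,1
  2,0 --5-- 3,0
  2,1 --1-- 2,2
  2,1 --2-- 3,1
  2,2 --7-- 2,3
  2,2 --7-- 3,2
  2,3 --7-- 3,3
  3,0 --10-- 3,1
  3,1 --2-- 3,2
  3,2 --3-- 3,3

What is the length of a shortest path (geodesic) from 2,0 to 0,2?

Shortest path: 2,0 → 1,0 → 0,0 → 0,1 → 0,2, total weight = 15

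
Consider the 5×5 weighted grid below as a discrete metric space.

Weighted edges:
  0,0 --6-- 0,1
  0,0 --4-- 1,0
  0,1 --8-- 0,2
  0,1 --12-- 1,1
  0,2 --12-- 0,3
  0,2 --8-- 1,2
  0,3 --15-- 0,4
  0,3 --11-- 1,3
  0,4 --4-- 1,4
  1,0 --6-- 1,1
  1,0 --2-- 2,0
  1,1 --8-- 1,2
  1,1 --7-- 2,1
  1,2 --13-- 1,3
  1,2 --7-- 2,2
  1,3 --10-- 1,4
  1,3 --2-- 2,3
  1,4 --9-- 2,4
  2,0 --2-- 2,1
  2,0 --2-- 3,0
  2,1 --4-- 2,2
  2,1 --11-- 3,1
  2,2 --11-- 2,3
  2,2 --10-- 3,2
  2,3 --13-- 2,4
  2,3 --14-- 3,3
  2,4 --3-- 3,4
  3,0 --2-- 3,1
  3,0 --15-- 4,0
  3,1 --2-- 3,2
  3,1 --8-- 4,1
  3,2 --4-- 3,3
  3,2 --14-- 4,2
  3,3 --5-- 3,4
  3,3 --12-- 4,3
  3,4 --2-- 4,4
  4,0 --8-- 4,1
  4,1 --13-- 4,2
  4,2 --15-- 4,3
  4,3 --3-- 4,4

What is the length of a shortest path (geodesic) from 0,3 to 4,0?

Shortest path: 0,3 → 1,3 → 2,3 → 2,2 → 2,1 → 2,0 → 3,0 → 4,0, total weight = 47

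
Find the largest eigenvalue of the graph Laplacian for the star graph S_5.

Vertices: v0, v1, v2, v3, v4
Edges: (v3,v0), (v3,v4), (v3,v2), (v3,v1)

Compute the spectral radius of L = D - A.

The star S_5 is the complete bipartite graph K_{1,4} (one hub of degree 4, 4 leaves of degree 1). The Laplacian spectrum of K_{p,q} is 0, p (multiplicity q−1), q (multiplicity p−1), p+q. With p = 1, q = 4: 0 once, 1 with multiplicity 3, and 5 once. (Check: trace L = sum of degrees = 8 = 3·1 + 5.)
Laplacian eigenvalues: [0.0, 1.0, 1.0, 1.0, 5.0]. Largest eigenvalue (spectral radius) = 5.0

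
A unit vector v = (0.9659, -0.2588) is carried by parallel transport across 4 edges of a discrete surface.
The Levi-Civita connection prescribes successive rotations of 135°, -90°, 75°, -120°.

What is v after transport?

Total rotation: 135° + (-90°) + 75° + (-120°) = 0°. Final vector: (0.9659, -0.2588)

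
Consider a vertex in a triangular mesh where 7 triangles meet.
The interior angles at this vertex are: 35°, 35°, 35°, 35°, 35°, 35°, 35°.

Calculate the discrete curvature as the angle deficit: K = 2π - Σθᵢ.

Sum of angles = 245°. K = 360° - 245° = 115°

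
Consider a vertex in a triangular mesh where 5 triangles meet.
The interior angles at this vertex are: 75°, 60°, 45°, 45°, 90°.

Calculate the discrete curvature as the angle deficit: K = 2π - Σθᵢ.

Sum of angles = 315°. K = 360° - 315° = 45°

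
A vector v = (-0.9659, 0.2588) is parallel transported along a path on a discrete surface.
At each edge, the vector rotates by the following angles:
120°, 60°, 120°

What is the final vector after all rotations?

Total rotation: 120° + 60° + 120° = 300° ≡ -60° (mod 360°). Final vector: (-0.2588, 0.9659)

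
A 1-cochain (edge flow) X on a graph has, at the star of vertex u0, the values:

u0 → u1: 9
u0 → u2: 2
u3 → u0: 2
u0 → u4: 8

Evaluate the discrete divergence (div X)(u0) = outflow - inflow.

Divergence = sum of outgoing flows = 9 + 2 + (-2) + 8 = 17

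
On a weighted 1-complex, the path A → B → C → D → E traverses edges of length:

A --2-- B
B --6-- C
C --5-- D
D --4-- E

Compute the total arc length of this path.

Arc length = 2 + 6 + 5 + 4 = 17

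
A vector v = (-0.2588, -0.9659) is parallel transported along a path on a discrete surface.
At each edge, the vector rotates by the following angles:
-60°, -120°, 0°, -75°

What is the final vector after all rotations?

Total rotation: (-60°) + (-120°) + 0° + (-75°) = -255° ≡ 105° (mod 360°). Final vector: (1, 0)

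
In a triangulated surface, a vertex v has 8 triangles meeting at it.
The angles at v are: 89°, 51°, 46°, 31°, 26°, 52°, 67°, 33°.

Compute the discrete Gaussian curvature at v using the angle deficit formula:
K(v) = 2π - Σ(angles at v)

Sum of angles = 395°. K = 360° - 395° = -35° = -7π/36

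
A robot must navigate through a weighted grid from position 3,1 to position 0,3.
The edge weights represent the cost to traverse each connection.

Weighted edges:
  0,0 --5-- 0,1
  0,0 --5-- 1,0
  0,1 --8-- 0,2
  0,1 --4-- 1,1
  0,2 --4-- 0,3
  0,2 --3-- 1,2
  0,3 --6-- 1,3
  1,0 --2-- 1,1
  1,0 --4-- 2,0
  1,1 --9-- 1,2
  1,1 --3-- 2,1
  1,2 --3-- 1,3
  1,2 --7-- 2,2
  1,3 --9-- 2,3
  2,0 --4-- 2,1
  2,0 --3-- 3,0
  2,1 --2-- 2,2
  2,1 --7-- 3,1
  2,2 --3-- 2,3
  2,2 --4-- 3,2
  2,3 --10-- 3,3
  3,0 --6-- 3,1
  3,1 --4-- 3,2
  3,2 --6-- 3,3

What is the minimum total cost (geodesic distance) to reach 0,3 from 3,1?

Shortest path: 3,1 → 3,2 → 2,2 → 1,2 → 0,2 → 0,3, total weight = 22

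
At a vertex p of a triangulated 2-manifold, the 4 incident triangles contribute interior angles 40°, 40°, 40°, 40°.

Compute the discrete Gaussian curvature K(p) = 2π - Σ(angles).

Sum of angles = 160°. K = 360° - 160° = 200°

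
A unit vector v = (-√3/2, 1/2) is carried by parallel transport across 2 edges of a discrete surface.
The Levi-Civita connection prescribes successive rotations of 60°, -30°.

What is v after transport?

Total rotation: 60° + (-30°) = 30°. Final vector: (-1, 0)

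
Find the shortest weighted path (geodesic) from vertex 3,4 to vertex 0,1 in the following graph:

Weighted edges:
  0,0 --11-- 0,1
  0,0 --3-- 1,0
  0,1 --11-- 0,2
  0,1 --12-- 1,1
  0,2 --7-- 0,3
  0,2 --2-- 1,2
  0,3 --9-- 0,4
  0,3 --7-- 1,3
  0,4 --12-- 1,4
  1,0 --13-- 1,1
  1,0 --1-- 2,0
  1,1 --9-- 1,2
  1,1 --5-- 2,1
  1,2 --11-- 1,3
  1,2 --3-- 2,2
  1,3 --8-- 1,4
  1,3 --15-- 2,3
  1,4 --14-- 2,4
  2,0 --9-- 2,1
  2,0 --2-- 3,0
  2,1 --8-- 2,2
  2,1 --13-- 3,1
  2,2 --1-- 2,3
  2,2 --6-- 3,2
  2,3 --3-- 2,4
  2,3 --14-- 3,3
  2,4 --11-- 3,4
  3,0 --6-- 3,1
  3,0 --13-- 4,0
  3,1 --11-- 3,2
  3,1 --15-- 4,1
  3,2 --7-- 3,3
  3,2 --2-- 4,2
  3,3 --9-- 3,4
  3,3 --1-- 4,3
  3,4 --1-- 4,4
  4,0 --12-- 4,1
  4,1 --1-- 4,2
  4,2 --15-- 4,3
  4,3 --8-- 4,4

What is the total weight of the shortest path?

Shortest path: 3,4 → 2,4 → 2,3 → 2,2 → 1,2 → 0,2 → 0,1, total weight = 31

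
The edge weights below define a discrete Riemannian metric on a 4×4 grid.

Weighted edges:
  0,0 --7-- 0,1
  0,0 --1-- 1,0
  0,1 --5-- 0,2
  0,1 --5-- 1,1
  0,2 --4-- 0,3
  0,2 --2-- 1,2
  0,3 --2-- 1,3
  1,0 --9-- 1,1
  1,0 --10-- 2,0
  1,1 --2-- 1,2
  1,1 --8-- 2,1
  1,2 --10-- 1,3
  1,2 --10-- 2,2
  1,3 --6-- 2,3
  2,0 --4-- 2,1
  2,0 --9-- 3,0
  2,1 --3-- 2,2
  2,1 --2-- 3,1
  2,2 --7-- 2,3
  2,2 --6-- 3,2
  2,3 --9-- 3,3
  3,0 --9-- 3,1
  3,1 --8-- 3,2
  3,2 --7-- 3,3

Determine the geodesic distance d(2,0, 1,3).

Shortest path: 2,0 → 2,1 → 2,2 → 2,3 → 1,3, total weight = 20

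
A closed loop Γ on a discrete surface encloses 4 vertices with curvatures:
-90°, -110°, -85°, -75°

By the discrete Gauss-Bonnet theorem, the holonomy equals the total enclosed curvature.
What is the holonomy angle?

Holonomy = total enclosed curvature = (-90°) + (-110°) + (-85°) + (-75°) = -360°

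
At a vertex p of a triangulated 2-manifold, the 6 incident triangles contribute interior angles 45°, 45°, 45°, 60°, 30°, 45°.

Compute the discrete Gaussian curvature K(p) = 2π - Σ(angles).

Sum of angles = 270°. K = 360° - 270° = 90° = π/2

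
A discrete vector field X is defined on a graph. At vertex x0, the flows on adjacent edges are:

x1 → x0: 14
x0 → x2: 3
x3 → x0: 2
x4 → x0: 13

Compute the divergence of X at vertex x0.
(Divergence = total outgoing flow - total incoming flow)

Divergence = sum of outgoing flows = (-14) + 3 + (-2) + (-13) = -26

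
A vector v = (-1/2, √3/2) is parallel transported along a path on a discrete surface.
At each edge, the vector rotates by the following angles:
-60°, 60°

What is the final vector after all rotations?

Total rotation: (-60°) + 60° = 0°. Final vector: (-0.5000, 0.8660)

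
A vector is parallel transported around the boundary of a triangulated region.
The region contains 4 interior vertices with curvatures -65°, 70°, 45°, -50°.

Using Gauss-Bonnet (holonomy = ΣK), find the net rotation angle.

Holonomy = total enclosed curvature = (-65°) + 70° + 45° + (-50°) = 0°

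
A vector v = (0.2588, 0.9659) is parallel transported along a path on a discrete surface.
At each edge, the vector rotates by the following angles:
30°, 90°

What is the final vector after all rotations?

Total rotation: 30° + 90° = 120°. Final vector: (-0.9659, -0.2588)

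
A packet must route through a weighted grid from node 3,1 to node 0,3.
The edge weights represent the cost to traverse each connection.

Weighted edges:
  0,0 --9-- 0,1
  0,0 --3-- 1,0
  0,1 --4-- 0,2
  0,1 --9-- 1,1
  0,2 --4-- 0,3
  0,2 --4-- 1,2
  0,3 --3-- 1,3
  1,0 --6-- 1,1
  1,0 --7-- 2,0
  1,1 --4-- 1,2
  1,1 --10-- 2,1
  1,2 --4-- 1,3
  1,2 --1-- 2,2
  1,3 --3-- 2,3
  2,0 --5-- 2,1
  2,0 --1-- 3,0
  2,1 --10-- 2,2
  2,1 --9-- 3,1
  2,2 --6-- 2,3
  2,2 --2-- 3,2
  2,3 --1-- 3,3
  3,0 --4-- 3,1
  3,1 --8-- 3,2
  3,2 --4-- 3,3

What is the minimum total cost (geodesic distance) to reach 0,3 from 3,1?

Shortest path: 3,1 → 3,2 → 2,2 → 1,2 → 1,3 → 0,3, total weight = 18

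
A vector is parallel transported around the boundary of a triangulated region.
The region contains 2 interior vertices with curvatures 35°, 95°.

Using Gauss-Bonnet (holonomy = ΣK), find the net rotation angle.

Holonomy = total enclosed curvature = 35° + 95° = 130°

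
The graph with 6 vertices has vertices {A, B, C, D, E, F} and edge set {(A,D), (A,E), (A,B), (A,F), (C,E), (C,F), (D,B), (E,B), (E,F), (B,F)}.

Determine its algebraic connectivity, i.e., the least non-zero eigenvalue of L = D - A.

Degrees: deg(A) = 4, deg(B) = 4, deg(C) = 2, deg(D) = 2, deg(E) = 4, deg(F) = 4.
L = D − A with rows/columns ordered (A, B, C, D, E, F):
  [ 4, -1,  0, -1, -1, -1]
  [-1,  4,  0, -1, -1, -1]
  [ 0,  0,  2,  0, -1, -1]
  [-1, -1,  0,  2,  0,  0]
  [-1, -1, -1,  0,  4, -1]
  [-1, -1, -1,  0, -1,  4]
Characteristic polynomial: det(λI − L) = λ(λ² − 7λ + 8)(λ − 3)(λ − 5)².
Roots: λ = 0; (λ² − 7λ + 8) = 0 ⇒ λ = (7 ± √17)/2 ≈ 1.4384, 5.5616; (λ − 3) = 0 ⇒ λ = 3; (λ − 5) = 0 ⇒ λ = 5 (multiplicity 2).
(Check: the roots sum (with multiplicity) to 20, matching trace L = Σdeg = 2·10 = 20.)
Laplacian eigenvalues: [0.0, 1.4384, 3.0, 5.0, 5.0, 5.5616]. Algebraic connectivity (smallest non-zero eigenvalue) = 1.4384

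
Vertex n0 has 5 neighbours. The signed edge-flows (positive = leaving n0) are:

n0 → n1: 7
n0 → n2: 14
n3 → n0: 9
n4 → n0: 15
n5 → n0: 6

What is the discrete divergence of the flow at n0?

Divergence = sum of outgoing flows = 7 + 14 + (-9) + (-15) + (-6) = -9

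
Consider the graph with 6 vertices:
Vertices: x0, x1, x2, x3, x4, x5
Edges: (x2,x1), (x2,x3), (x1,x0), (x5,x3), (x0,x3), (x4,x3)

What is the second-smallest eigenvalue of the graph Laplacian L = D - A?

Degrees: deg(x0) = 2, deg(x1) = 2, deg(x2) = 2, deg(x3) = 4, deg(x4) = 1, deg(x5) = 1.
L = D − A with rows/columns ordered (x0, x1, x2, x3, x4, x5):
  [ 2, -1,  0, -1,  0,  0]
  [-1,  2, -1,  0,  0,  0]
  [ 0, -1,  2, -1,  0,  0]
  [-1,  0, -1,  4, -1, -1]
  [ 0,  0,  0, -1,  1,  0]
  [ 0,  0,  0, -1,  0,  1]
Characteristic polynomial: det(λI − L) = λ(λ² − 6λ + 4)(λ − 1)(λ − 2)(λ − 3).
Roots: λ = 0; (λ² − 6λ + 4) = 0 ⇒ λ = 3 ± √5 ≈ 0.7639, 5.2361; (λ − 1) = 0 ⇒ λ = 1; (λ − 2) = 0 ⇒ λ = 2; (λ − 3) = 0 ⇒ λ = 3.
(Check: the roots sum (with multiplicity) to 12, matching trace L = Σdeg = 2·6 = 12.)
Laplacian eigenvalues: [0.0, 0.7639, 1.0, 2.0, 3.0, 5.2361]. Algebraic connectivity (smallest non-zero eigenvalue) = 0.7639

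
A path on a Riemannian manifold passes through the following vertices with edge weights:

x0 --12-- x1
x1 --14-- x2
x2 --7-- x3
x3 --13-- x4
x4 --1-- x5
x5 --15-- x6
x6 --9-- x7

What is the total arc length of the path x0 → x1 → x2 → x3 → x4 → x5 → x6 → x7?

Arc length = 12 + 14 + 7 + 13 + 1 + 15 + 9 = 71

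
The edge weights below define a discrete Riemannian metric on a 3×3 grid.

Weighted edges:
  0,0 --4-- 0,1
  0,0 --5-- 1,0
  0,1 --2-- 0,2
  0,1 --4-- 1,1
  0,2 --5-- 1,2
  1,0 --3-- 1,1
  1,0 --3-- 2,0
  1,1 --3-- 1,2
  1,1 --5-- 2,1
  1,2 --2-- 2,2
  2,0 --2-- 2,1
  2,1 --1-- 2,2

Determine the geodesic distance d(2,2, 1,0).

Shortest path: 2,2 → 2,1 → 2,0 → 1,0, total weight = 6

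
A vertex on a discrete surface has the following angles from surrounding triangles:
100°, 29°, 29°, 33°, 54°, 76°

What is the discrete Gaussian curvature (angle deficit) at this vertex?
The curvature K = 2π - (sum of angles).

Sum of angles = 321°. K = 360° - 321° = 39° = 13π/60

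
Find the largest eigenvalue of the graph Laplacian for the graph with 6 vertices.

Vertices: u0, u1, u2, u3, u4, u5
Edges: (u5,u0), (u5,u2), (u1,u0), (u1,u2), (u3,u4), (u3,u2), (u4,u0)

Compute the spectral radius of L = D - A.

Degrees: deg(u0) = 3, deg(u1) = 2, deg(u2) = 3, deg(u3) = 2, deg(u4) = 2, deg(u5) = 2.
L = D − A with rows/columns ordered (u0, u1, u2, u3, u4, u5):
  [ 3, -1,  0,  0, -1, -1]
  [-1,  2, -1,  0,  0,  0]
  [ 0, -1,  3, -1,  0, -1]
  [ 0,  0, -1,  2, -1,  0]
  [-1,  0,  0, -1,  2,  0]
  [-1,  0, -1,  0,  0,  2]
Characteristic polynomial: det(λI − L) = λ(λ² − 6λ + 6)(λ − 2)²(λ − 4).
Roots: λ = 0; (λ² − 6λ + 6) = 0 ⇒ λ = 3 ± √3 ≈ 1.2679, 4.7321; (λ − 2) = 0 ⇒ λ = 2 (multiplicity 2); (λ − 4) = 0 ⇒ λ = 4.
(Check: the roots sum (with multiplicity) to 14, matching trace L = Σdeg = 2·7 = 14.)
Laplacian eigenvalues: [0.0, 1.2679, 2.0, 2.0, 4.0, 4.7321]. Largest eigenvalue (spectral radius) = 4.7321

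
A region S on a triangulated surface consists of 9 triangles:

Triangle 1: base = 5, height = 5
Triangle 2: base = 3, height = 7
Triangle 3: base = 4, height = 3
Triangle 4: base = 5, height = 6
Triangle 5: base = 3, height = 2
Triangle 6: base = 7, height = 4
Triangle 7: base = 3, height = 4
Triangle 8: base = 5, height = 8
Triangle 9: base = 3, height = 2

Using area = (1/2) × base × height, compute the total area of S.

(1/2)×5×5 + (1/2)×3×7 + (1/2)×4×3 + (1/2)×5×6 + (1/2)×3×2 + (1/2)×7×4 + (1/2)×3×4 + (1/2)×5×8 + (1/2)×3×2 = 90.0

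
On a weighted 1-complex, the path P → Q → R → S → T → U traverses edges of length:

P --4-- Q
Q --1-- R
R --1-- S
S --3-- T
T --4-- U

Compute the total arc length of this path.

Arc length = 4 + 1 + 1 + 3 + 4 = 13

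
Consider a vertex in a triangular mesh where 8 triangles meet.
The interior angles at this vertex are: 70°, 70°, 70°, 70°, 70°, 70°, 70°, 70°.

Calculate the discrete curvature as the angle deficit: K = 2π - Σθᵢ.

Sum of angles = 560°. K = 360° - 560° = -200° = -10π/9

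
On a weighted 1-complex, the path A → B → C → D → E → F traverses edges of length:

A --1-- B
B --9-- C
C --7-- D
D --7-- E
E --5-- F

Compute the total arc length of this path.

Arc length = 1 + 9 + 7 + 7 + 5 = 29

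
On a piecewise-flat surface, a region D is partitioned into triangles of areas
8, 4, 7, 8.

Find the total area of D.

8 + 4 + 7 + 8 = 27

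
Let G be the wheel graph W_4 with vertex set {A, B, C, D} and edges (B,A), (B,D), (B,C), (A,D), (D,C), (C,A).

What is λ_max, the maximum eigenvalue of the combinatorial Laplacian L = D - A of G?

The wheel W_4 is the join K_1 ∨ C_3 (a hub joined to every vertex of a cycle of length 3). For a join G ∨ H (G on p vertices, H on q vertices) the Laplacian spectrum is 0, p+q, the eigenvalues of L(G) other than one 0 each shifted by +q, and the eigenvalues of L(H) other than one 0 each shifted by +p. With G = K_1 (p = 1, nothing left after dropping its 0) and H = C_3 (q = 3, eigenvalues 2 − 2cos(2πk/3), k = 0, …, 2; drop k = 0), the spectrum of W_4 is 0, 4, and 1 + (2 − 2cos(2πk/3)) = 3 − 2cos(2πk/3) for k = 1, …, 2:
k=1: 3 − 2cos(2π/3) = 4.0; k=2: 3 − 2cos(4π/3) = 4.0.
Laplacian eigenvalues: [0.0, 4.0, 4.0, 4.0]. Largest eigenvalue (spectral radius) = 4.0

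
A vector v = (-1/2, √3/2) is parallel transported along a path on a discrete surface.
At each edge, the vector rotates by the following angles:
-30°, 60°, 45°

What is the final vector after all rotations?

Total rotation: (-30°) + 60° + 45° = 75°. Final vector: (-0.9659, -0.2588)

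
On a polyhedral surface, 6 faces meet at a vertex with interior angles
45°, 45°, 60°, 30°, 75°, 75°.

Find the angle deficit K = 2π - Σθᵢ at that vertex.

Sum of angles = 330°. K = 360° - 330° = 30° = π/6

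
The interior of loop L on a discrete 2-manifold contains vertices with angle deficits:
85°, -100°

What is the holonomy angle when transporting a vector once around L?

Holonomy = total enclosed curvature = 85° + (-100°) = -15°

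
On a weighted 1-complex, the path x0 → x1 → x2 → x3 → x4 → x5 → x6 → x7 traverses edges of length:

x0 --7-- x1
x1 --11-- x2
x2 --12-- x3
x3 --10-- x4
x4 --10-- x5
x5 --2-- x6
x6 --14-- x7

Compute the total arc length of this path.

Arc length = 7 + 11 + 12 + 10 + 10 + 2 + 14 = 66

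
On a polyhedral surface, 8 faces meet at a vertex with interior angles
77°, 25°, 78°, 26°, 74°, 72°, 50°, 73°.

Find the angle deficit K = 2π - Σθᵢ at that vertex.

Sum of angles = 475°. K = 360° - 475° = -115° = -23π/36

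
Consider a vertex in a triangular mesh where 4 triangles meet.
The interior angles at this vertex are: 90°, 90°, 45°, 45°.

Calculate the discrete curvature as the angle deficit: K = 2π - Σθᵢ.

Sum of angles = 270°. K = 360° - 270° = 90° = π/2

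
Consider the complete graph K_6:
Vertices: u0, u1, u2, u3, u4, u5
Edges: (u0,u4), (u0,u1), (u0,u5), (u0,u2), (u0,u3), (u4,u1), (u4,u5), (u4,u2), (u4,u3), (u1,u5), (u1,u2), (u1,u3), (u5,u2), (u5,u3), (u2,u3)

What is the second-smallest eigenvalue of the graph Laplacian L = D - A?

For the complete graph K_n, L = nI − J (J = all-ones matrix). J has eigenvalues n (once, eigenvector 𝟙) and 0 (multiplicity n−1), so L has eigenvalues 0 (once) and n (multiplicity n−1). Here n = 6: eigenvalue 0 once and 6 with multiplicity 5.
Laplacian eigenvalues: [0.0, 6.0, 6.0, 6.0, 6.0, 6.0]. Algebraic connectivity (smallest non-zero eigenvalue) = 6.0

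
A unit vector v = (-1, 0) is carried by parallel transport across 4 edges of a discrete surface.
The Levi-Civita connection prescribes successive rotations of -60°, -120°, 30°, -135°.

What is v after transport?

Total rotation: (-60°) + (-120°) + 30° + (-135°) = -285° ≡ 75° (mod 360°). Final vector: (-0.2588, -0.9659)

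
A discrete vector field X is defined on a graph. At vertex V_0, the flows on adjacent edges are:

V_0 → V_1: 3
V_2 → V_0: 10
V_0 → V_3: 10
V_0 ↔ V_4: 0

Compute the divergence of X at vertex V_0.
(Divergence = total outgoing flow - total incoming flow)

Divergence = sum of outgoing flows = 3 + (-10) + 10 + 0 = 3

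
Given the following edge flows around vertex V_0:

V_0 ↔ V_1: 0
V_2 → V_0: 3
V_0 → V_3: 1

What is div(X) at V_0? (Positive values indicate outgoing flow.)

Divergence = sum of outgoing flows = 0 + (-3) + 1 = -2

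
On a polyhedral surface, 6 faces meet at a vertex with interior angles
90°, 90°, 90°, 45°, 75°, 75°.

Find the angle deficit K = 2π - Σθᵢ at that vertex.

Sum of angles = 465°. K = 360° - 465° = -105°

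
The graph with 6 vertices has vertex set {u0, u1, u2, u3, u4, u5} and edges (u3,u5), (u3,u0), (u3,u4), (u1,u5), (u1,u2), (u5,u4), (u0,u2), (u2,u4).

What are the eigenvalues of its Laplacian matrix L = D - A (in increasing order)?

Degrees: deg(u0) = 2, deg(u1) = 2, deg(u2) = 3, deg(u3) = 3, deg(u4) = 3, deg(u5) = 3.
L = D − A with rows/columns ordered (u0, u1, u2, u3, u4, u5):
  [ 2,  0, -1, -1,  0,  0]
  [ 0,  2, -1,  0,  0, -1]
  [-1, -1,  3,  0, -1,  0]
  [-1,  0,  0,  3, -1, -1]
  [ 0,  0, -1, -1,  3, -1]
  [ 0, -1,  0, -1, -1,  3]
Characteristic polynomial: det(λI − L) = λ(λ² − 6λ + 7)(λ − 2)(λ − 3)(λ − 5).
Roots: λ = 0; (λ² − 6λ + 7) = 0 ⇒ λ = 3 ± √2 ≈ 1.5858, 4.4142; (λ − 2) = 0 ⇒ λ = 2; (λ − 3) = 0 ⇒ λ = 3; (λ − 5) = 0 ⇒ λ = 5.
(Check: the roots sum (with multiplicity) to 16, matching trace L = Σdeg = 2·8 = 16.)
Laplacian eigenvalues (increasing order): [0.0, 1.5858, 2.0, 3.0, 4.4142, 5.0]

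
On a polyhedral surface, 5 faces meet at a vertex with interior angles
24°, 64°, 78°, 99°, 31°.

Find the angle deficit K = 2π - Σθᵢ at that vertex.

Sum of angles = 296°. K = 360° - 296° = 64° = 16π/45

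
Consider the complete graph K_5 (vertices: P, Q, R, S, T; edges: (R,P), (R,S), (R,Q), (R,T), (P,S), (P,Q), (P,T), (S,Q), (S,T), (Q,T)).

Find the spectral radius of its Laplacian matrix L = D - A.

For the complete graph K_n, L = nI − J (J = all-ones matrix). J has eigenvalues n (once, eigenvector 𝟙) and 0 (multiplicity n−1), so L has eigenvalues 0 (once) and n (multiplicity n−1). Here n = 5: eigenvalue 0 once and 5 with multiplicity 4.
Laplacian eigenvalues: [0.0, 5.0, 5.0, 5.0, 5.0]. Largest eigenvalue (spectral radius) = 5.0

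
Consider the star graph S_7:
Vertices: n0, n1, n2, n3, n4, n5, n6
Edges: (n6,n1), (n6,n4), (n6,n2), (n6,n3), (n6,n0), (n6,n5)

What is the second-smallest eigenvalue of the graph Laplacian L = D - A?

The star S_7 is the complete bipartite graph K_{1,6} (one hub of degree 6, 6 leaves of degree 1). The Laplacian spectrum of K_{p,q} is 0, p (multiplicity q−1), q (multiplicity p−1), p+q. With p = 1, q = 6: 0 once, 1 with multiplicity 5, and 7 once. (Check: trace L = sum of degrees = 12 = 5·1 + 7.)
Laplacian eigenvalues: [0.0, 1.0, 1.0, 1.0, 1.0, 1.0, 7.0]. Algebraic connectivity (smallest non-zero eigenvalue) = 1.0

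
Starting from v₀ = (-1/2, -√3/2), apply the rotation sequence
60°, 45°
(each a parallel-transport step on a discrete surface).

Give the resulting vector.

Total rotation: 60° + 45° = 105°. Final vector: (0.9659, -0.2588)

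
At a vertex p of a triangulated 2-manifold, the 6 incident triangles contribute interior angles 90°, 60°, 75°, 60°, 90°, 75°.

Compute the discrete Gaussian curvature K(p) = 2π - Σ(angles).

Sum of angles = 450°. K = 360° - 450° = -90° = -π/2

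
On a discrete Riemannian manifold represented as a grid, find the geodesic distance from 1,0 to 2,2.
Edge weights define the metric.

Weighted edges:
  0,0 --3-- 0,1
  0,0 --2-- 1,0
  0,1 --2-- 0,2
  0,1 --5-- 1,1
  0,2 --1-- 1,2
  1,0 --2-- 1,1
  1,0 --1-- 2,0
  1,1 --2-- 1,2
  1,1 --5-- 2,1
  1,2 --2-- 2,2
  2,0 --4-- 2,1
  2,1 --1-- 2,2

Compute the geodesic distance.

Shortest path: 1,0 → 1,1 → 1,2 → 2,2, total weight = 6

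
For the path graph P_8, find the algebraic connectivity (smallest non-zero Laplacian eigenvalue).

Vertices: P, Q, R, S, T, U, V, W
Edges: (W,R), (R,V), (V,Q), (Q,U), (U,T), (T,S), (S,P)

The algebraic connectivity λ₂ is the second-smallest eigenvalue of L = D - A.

The path graph P_n has Laplacian eigenvalues λ_k = 2 − 2cos(kπ/n), k = 0, 1, …, n−1. Here n = 8:
k=0: 2 − 2cos(0) = 0.0; k=1: 2 − 2cos(π/8) = 0.1522; k=2: 2 − 2cos(π/4) = 0.5858; k=3: 2 − 2cos(3π/8) = 1.2346; k=4: 2 − 2cos(π/2) = 2.0; k=5: 2 − 2cos(5π/8) = 2.7654; k=6: 2 − 2cos(3π/4) = 3.4142; k=7: 2 − 2cos(7π/8) = 3.8478.
Laplacian eigenvalues: [0.0, 0.1522, 0.5858, 1.2346, 2.0, 2.7654, 3.4142, 3.8478]. Algebraic connectivity (smallest non-zero eigenvalue) = 0.1522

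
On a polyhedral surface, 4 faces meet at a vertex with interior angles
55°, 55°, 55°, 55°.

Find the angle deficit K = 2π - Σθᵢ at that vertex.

Sum of angles = 220°. K = 360° - 220° = 140° = 7π/9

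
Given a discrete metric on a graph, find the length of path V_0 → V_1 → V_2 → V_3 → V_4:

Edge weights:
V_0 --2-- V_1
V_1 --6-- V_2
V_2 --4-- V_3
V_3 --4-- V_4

Arc length = 2 + 6 + 4 + 4 = 16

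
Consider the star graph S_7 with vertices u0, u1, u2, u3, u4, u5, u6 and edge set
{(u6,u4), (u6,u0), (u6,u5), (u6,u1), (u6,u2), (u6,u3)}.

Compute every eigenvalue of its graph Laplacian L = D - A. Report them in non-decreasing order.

The star S_7 is the complete bipartite graph K_{1,6} (one hub of degree 6, 6 leaves of degree 1). The Laplacian spectrum of K_{p,q} is 0, p (multiplicity q−1), q (multiplicity p−1), p+q. With p = 1, q = 6: 0 once, 1 with multiplicity 5, and 7 once. (Check: trace L = sum of degrees = 12 = 5·1 + 7.)
Laplacian eigenvalues (increasing order): [0.0, 1.0, 1.0, 1.0, 1.0, 1.0, 7.0]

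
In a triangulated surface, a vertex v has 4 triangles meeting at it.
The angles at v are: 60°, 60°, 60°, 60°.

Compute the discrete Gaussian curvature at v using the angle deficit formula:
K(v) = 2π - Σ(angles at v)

Sum of angles = 240°. K = 360° - 240° = 120° = 2π/3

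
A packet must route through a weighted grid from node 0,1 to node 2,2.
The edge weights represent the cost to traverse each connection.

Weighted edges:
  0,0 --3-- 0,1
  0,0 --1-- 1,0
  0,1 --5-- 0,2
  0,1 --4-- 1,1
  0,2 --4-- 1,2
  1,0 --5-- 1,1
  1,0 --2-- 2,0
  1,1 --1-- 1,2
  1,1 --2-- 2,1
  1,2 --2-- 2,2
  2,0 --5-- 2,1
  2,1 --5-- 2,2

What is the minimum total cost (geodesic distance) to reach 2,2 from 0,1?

Shortest path: 0,1 → 1,1 → 1,2 → 2,2, total weight = 7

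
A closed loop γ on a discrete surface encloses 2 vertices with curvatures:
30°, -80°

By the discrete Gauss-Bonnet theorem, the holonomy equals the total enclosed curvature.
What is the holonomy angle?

Holonomy = total enclosed curvature = 30° + (-80°) = -50°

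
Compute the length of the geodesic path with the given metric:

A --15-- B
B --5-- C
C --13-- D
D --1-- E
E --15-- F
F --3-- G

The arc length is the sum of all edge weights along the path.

Arc length = 15 + 5 + 13 + 1 + 15 + 3 = 52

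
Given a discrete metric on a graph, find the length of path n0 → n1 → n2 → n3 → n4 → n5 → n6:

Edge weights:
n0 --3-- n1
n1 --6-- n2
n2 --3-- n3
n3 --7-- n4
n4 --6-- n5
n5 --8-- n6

Arc length = 3 + 6 + 3 + 7 + 6 + 8 = 33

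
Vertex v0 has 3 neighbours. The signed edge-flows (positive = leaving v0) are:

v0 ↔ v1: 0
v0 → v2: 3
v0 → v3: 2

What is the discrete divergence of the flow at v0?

Divergence = sum of outgoing flows = 0 + 3 + 2 = 5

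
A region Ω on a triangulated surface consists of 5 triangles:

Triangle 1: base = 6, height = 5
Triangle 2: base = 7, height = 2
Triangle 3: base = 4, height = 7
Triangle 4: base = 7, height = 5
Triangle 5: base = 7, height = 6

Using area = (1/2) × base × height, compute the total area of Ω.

(1/2)×6×5 + (1/2)×7×2 + (1/2)×4×7 + (1/2)×7×5 + (1/2)×7×6 = 74.5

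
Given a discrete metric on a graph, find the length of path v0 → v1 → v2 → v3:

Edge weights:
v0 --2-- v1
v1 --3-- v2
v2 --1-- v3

Arc length = 2 + 3 + 1 = 6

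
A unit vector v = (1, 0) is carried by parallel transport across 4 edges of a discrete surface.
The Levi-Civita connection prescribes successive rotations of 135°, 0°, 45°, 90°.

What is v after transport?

Total rotation: 135° + 0° + 45° + 90° = 270° ≡ -90° (mod 360°). Final vector: (0, -1)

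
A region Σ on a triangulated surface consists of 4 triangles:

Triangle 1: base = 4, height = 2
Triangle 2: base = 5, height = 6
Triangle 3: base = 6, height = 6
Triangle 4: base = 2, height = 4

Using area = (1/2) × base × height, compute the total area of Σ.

(1/2)×4×2 + (1/2)×5×6 + (1/2)×6×6 + (1/2)×2×4 = 41.0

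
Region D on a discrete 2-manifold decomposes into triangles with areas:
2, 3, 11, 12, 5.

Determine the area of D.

2 + 3 + 11 + 12 + 5 = 33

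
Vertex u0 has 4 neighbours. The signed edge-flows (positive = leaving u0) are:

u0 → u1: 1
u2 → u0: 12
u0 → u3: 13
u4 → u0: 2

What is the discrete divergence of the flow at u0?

Divergence = sum of outgoing flows = 1 + (-12) + 13 + (-2) = 0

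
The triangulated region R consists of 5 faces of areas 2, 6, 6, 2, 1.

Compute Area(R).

2 + 6 + 6 + 2 + 1 = 17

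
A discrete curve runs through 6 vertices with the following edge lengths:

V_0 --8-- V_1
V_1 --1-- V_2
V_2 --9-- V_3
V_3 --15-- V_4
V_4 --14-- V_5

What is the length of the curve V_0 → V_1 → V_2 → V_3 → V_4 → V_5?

Arc length = 8 + 1 + 9 + 15 + 14 = 47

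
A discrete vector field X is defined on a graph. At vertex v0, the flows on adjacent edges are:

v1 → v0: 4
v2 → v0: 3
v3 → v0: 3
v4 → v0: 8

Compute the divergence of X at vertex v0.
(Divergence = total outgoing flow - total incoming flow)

Divergence = sum of outgoing flows = (-4) + (-3) + (-3) + (-8) = -18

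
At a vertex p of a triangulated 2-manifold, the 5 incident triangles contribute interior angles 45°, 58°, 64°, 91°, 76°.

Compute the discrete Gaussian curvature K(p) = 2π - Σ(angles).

Sum of angles = 334°. K = 360° - 334° = 26° = 13π/90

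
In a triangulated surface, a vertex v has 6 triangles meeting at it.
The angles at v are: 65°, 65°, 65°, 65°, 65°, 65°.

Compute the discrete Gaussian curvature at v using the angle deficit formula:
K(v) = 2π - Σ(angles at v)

Sum of angles = 390°. K = 360° - 390° = -30°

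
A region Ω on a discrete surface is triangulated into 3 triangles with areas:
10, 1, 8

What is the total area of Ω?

10 + 1 + 8 = 19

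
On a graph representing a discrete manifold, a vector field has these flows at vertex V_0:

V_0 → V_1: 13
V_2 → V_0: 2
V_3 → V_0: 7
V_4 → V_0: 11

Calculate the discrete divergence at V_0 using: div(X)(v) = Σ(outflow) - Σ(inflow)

Divergence = sum of outgoing flows = 13 + (-2) + (-7) + (-11) = -7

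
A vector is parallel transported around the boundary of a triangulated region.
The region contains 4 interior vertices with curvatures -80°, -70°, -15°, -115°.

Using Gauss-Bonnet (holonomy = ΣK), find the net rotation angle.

Holonomy = total enclosed curvature = (-80°) + (-70°) + (-15°) + (-115°) = -280°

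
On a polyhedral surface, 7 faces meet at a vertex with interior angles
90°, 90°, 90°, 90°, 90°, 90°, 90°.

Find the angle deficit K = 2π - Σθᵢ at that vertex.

Sum of angles = 630°. K = 360° - 630° = -270° = -3π/2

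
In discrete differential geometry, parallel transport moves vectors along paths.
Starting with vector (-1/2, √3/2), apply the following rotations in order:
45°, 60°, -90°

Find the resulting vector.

Total rotation: 45° + 60° + (-90°) = 15°. Final vector: (-0.7071, 0.7071)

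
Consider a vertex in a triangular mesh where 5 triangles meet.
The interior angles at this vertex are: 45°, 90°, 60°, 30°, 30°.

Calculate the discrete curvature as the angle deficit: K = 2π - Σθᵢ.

Sum of angles = 255°. K = 360° - 255° = 105°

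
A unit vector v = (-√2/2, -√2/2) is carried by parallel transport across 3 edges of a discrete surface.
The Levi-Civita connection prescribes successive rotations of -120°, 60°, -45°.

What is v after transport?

Total rotation: (-120°) + 60° + (-45°) = -105°. Final vector: (-0.5000, 0.8660)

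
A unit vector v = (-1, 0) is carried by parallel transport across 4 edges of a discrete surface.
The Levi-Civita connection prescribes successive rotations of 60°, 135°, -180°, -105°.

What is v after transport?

Total rotation: 60° + 135° + (-180°) + (-105°) = -90°. Final vector: (0, 1)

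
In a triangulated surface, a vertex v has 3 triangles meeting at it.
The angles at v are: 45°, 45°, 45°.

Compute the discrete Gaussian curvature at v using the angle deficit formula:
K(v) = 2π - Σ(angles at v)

Sum of angles = 135°. K = 360° - 135° = 225°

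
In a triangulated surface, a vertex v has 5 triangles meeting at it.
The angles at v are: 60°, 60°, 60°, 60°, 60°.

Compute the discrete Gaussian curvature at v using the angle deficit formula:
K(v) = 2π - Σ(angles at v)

Sum of angles = 300°. K = 360° - 300° = 60°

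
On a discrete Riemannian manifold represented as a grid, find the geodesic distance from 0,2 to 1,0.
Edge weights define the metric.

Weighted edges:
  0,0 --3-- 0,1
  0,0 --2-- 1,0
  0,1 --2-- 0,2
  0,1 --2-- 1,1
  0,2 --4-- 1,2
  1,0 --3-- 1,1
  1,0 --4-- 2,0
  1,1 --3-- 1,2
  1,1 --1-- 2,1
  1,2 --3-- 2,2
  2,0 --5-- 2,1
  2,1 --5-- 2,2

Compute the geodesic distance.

Shortest path: 0,2 → 0,1 → 1,1 → 1,0, total weight = 7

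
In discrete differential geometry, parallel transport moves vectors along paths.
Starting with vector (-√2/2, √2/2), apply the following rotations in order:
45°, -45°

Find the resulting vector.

Total rotation: 45° + (-45°) = 0°. Final vector: (-0.7071, 0.7071)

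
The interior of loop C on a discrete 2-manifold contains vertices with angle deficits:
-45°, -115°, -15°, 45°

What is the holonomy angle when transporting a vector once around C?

Holonomy = total enclosed curvature = (-45°) + (-115°) + (-15°) + 45° = -130°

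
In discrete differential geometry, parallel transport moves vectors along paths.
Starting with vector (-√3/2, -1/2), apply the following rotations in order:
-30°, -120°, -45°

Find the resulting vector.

Total rotation: (-30°) + (-120°) + (-45°) = -195° ≡ 165° (mod 360°). Final vector: (0.9659, 0.2588)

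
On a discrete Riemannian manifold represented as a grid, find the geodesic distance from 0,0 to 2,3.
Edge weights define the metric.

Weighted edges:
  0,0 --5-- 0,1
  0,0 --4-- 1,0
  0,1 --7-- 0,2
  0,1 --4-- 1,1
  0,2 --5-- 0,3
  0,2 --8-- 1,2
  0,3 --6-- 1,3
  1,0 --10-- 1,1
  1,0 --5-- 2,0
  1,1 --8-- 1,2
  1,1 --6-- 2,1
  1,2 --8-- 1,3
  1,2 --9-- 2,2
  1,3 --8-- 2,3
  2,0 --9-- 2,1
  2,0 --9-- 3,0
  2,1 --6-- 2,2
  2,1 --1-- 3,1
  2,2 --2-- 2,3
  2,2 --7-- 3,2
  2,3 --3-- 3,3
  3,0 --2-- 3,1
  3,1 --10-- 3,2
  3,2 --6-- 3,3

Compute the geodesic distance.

Shortest path: 0,0 → 0,1 → 1,1 → 2,1 → 2,2 → 2,3, total weight = 23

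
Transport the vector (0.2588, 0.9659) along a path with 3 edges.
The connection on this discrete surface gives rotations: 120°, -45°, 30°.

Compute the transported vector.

Total rotation: 120° + (-45°) + 30° = 105°. Final vector: (-1, 0)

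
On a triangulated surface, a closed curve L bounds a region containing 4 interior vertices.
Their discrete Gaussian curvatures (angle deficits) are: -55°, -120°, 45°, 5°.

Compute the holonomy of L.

Holonomy = total enclosed curvature = (-55°) + (-120°) + 45° + 5° = -125°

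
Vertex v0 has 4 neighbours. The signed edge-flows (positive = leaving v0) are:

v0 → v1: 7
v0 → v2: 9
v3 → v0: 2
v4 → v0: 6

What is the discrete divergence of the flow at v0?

Divergence = sum of outgoing flows = 7 + 9 + (-2) + (-6) = 8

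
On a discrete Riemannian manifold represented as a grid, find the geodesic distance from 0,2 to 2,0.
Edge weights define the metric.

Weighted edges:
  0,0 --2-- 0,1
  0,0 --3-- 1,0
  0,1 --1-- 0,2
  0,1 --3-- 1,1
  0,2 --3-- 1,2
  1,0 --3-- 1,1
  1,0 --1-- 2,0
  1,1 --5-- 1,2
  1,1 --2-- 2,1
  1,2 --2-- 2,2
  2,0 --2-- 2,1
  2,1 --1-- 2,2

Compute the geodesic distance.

Shortest path: 0,2 → 0,1 → 0,0 → 1,0 → 2,0, total weight = 7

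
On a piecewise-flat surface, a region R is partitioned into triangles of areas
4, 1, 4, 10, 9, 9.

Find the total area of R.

4 + 1 + 4 + 10 + 9 + 9 = 37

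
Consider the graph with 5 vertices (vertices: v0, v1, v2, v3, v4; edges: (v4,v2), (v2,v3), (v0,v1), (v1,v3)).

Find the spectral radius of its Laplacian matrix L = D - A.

Degrees: deg(v0) = 1, deg(v1) = 2, deg(v2) = 2, deg(v3) = 2, deg(v4) = 1.
L = D − A with rows/columns ordered (v0, v1, v2, v3, v4):
  [ 1, -1,  0,  0,  0]
  [-1,  2,  0, -1,  0]
  [ 0,  0,  2, -1, -1]
  [ 0, -1, -1,  2,  0]
  [ 0,  0, -1,  0,  1]
Characteristic polynomial: det(λI − L) = λ(λ² − 3λ + 1)(λ² − 5λ + 5).
Roots: λ = 0; (λ² − 3λ + 1) = 0 ⇒ λ = (3 ± √5)/2 ≈ 0.382, 2.618; (λ² − 5λ + 5) = 0 ⇒ λ = (5 ± √5)/2 ≈ 1.382, 3.618.
(Check: the roots sum (with multiplicity) to 8, matching trace L = Σdeg = 2·4 = 8.)
Laplacian eigenvalues: [0.0, 0.382, 1.382, 2.618, 3.618]. Largest eigenvalue (spectral radius) = 3.618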